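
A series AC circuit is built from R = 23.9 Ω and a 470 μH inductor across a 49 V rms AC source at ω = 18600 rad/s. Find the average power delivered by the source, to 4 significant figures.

88.61 W

X_L = ωL = 8.742 Ω
Z = 23.90 + j8.742 Ω
|Z| = √(23.90² + 8.742²) = 25.45 Ω
∠Z = arctan(8.742/23.90) = 20.09°
I = V/|Z| = 1.925 A
P = VI cos φ = 49 × 1.925 × cos(20.09°) = 88.61 W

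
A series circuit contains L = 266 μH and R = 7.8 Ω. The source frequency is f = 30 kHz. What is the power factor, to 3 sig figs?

ω = 2πf = 188500 rad/s
X_L = ωL = 50.1 Ω
Z = 7.80 + j50.1 Ω
|Z| = √(7.80² + 50.1²) = 50.7 Ω
∠Z = arctan(50.1/7.80) = 81.2°
cos φ = cos(81.2°) = 0.154

0.154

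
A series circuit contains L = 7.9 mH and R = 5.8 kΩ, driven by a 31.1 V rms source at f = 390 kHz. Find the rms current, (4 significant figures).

1.539 mA

ω = 2πf = 2.45e+06 rad/s
X_L = ωL = 19360 Ω
Z = 5800 + j19360 Ω
|Z| = √(5800² + 19360²) = 20210 Ω
I = V/|Z| = 31.1/20210 = 1.539 mA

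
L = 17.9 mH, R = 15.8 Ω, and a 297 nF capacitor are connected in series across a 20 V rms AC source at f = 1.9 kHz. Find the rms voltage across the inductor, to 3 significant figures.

ω = 2πf = 11940 rad/s
X_L = ωL = 214 Ω
X_C = 1/(ωC) = 282 Ω
Net reactance X = X_L − X_C = -68.3 Ω
Z = 15.8 − j68.3 Ω
|Z| = √(15.8² + 68.3²) = 70.2 Ω
I = V/|Z| = 285 mA
V_L = I·|Z_L| = 0.285 × 214 = 60.9 V

60.9 V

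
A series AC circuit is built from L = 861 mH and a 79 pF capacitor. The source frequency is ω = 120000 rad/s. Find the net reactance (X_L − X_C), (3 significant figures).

X_L = ωL = 103000 Ω
X_C = 1/(ωC) = 105000 Ω
X = 103000 − 105000 = -2170 Ω

-2170 Ω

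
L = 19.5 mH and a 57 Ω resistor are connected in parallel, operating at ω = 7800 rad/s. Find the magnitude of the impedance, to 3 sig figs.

X_L = ωL = 152 Ω
Parallel: admittances add. Y = 1/R + 1/(jωL)
Y = (0.0175 − j0.00657) S
|Y| = 0.0187 S → |Z| = 1/|Y| = 53.4 Ω, ∠Z = −∠Y = 20.5°

53.4 Ω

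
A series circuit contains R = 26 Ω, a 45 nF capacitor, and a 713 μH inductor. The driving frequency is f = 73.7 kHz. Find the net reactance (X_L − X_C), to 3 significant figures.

282 Ω

ω = 2πf = 463100 rad/s
X_L = ωL = 330 Ω
X_C = 1/(ωC) = 48.0 Ω
X = 330 − 48.0 = 282 Ω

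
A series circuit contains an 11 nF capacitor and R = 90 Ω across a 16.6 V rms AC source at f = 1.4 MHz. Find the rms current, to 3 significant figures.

ω = 2πf = 8.796e+06 rad/s
X_C = 1/(ωC) = 10.3 Ω
Z = 90.0 − j10.3 Ω
|Z| = √(90.0² + 10.3²) = 90.6 Ω
I = V/|Z| = 16.6/90.6 = 183 mA

183 mA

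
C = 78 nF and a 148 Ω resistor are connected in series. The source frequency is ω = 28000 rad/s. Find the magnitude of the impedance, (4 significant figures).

481.2 Ω

X_C = 1/(ωC) = 457.9 Ω
Z = 148.0 − j457.9 Ω
|Z| = √(148.0² + 457.9²) = 481.2 Ω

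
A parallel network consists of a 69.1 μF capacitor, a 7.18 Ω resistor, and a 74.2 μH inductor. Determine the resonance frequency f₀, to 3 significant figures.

ω₀ = 1/√(LC) = 1/√(7.42e-05 × 6.91e-05) = 13970 rad/s
f₀ = ω₀/(2π) = 2.22 kHz

2.22 kHz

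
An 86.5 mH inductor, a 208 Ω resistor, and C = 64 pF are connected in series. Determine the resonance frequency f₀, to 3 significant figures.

67.6 kHz

ω₀ = 1/√(LC) = 1/√(0.0865 × 6.4e-11) = 425000 rad/s
f₀ = ω₀/(2π) = 67.6 kHz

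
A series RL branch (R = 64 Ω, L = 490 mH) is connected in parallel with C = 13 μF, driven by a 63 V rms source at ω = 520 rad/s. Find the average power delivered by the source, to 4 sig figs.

3.680 W

X_L = ωL = 254.8 Ω
X_C = 1/(ωC) = 147.9 Ω
Branch 1 (R+jX_L): Z₁ = 64.00 + j254.8 Ω, |Z₁| = 262.7 Ω
Branch 2 (−jX_C): Z₂ = −j147.9 Ω
Parallel: Z = Z₁Z₂/(Z₁+Z₂), |Z| = 312.0 Ω, ∠Z = -73.18°
I = V/|Z| = 201.9 mA
P = VI cos φ = 63 × 0.2019 × cos(-73.18°) = 3.680 W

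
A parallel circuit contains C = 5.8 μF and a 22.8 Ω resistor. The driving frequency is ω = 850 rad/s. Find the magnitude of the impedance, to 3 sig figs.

X_C = 1/(ωC) = 203 Ω
Parallel: admittances add. Y = 1/R + jωC
Y = (0.0439 + j0.00493) S
|Y| = 0.0441 S → |Z| = 1/|Y| = 22.7 Ω, ∠Z = −∠Y = -6.41°

22.7 Ω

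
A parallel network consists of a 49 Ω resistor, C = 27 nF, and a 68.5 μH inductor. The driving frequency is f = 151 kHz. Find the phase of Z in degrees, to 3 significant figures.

ω = 2πf = 948800 rad/s
X_L = ωL = 65.0 Ω
X_C = 1/(ωC) = 39.0 Ω
Parallel: admittances add. Y = 1/R + 1/(jωL) + jωC
Y = (0.0204 + j0.0102) S
|Y| = 0.0228 S → |Z| = 1/|Y| = 43.8 Ω, ∠Z = −∠Y = -26.6°

-26.6°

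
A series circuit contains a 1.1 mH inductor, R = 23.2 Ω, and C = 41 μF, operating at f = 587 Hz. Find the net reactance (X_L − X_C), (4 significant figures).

ω = 2πf = 3688 rad/s
X_L = ωL = 4.057 Ω
X_C = 1/(ωC) = 6.613 Ω
X = 4.057 − 6.613 = -2.556 Ω

-2.556 Ω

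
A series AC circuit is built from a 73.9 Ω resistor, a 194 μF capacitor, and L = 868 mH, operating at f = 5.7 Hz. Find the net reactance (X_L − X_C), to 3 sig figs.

-113 Ω

ω = 2πf = 35.81 rad/s
X_L = ωL = 31.1 Ω
X_C = 1/(ωC) = 144 Ω
X = 31.1 − 144 = -113 Ω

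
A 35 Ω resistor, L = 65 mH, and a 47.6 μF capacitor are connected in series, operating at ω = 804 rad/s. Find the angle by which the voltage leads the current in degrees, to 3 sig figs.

X_L = ωL = 52.3 Ω
X_C = 1/(ωC) = 26.1 Ω
Net reactance X = X_L − X_C = 26.1 Ω
Z = 35.0 + j26.1 Ω
|Z| = √(35.0² + 26.1²) = 43.7 Ω
∠Z = arctan(26.1/35.0) = 36.7°

36.7°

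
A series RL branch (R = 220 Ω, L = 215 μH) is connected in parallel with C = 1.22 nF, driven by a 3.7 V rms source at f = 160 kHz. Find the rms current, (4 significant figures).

ω = 2πf = 1.005e+06 rad/s
X_L = ωL = 216.1 Ω
X_C = 1/(ωC) = 815.3 Ω
Branch 1 (R+jX_L): Z₁ = 220.0 + j216.1 Ω, |Z₁| = 308.4 Ω
Branch 2 (−jX_C): Z₂ = −j815.3 Ω
Parallel: Z = Z₁Z₂/(Z₁+Z₂), |Z| = 393.9 Ω, ∠Z = 24.33°
I = V/|Z| = 3.7/393.9 = 9.392 mA

9.392 mA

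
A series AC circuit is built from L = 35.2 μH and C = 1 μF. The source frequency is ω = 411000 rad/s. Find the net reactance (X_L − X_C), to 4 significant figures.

12.03 Ω

X_L = ωL = 14.47 Ω
X_C = 1/(ωC) = 2.433 Ω
X = 14.47 − 2.433 = 12.03 Ω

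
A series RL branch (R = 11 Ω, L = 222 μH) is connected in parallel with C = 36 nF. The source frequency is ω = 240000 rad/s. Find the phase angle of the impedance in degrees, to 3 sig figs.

68.3°

X_L = ωL = 53.3 Ω
X_C = 1/(ωC) = 116 Ω
Branch 1 (R+jX_L): Z₁ = 11.0 + j53.3 Ω, |Z₁| = 54.4 Ω
Branch 2 (−jX_C): Z₂ = −j116 Ω
Parallel: Z = Z₁Z₂/(Z₁+Z₂), |Z| = 99.3 Ω, ∠Z = 68.3°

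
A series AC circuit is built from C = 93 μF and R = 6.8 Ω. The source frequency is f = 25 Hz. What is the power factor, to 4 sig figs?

0.09885

ω = 2πf = 157.1 rad/s
X_C = 1/(ωC) = 68.45 Ω
Z = 6.800 − j68.45 Ω
|Z| = √(6.800² + 68.45²) = 68.79 Ω
∠Z = arctan(-68.45/6.800) = -84.33°
cos φ = cos(-84.33°) = 0.09885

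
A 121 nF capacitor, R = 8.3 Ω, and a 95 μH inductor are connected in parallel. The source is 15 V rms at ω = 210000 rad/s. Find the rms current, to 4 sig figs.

1.845 A

X_L = ωL = 19.95 Ω
X_C = 1/(ωC) = 39.35 Ω
Parallel: admittances add. Y = 1/R + 1/(jωL) + jωC
Y = (0.1205 − j0.02472) S
|Y| = 0.1230 S → |Z| = 1/|Y| = 8.131 Ω, ∠Z = −∠Y = 11.59°
I = V/|Z| = 15/8.131 = 1.845 A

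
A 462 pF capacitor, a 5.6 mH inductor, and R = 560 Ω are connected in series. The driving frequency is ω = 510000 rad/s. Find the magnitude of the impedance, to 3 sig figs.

1500 Ω

X_L = ωL = 2860 Ω
X_C = 1/(ωC) = 4240 Ω
Net reactance X = X_L − X_C = -1390 Ω
Z = 560 − j1390 Ω
|Z| = √(560² + 1390²) = 1500 Ω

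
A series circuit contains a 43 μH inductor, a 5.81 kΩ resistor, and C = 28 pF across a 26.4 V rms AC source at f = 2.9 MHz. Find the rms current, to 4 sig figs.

ω = 2πf = 1.822e+07 rad/s
X_L = ωL = 783.5 Ω
X_C = 1/(ωC) = 1960 Ω
Net reactance X = X_L − X_C = -1177 Ω
Z = 5810 − j1177 Ω
|Z| = √(5810² + 1177²) = 5928 Ω
I = V/|Z| = 26.4/5928 = 4.453 mA

4.453 mA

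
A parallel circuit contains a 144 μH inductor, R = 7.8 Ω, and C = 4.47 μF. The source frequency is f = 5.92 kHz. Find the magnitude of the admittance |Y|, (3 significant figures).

ω = 2πf = 37200 rad/s
X_L = ωL = 5.36 Ω
X_C = 1/(ωC) = 6.01 Ω
Parallel: admittances add. Y = 1/R + 1/(jωL) + jωC
Y = (0.128 − j0.0204) S
|Y| = 0.130 S → |Z| = 1/|Y| = 7.70 Ω, ∠Z = −∠Y = 9.05°

130 mS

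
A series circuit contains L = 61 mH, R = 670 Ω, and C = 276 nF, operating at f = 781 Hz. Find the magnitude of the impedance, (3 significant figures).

ω = 2πf = 4907 rad/s
X_L = ωL = 299 Ω
X_C = 1/(ωC) = 738 Ω
Net reactance X = X_L − X_C = -439 Ω
Z = 670 − j439 Ω
|Z| = √(670² + 439²) = 801 Ω

801 Ω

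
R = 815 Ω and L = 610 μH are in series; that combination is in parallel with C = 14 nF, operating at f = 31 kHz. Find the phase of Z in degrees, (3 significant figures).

ω = 2πf = 194800 rad/s
X_L = ωL = 119 Ω
X_C = 1/(ωC) = 367 Ω
Branch 1 (R+jX_L): Z₁ = 815 + j119 Ω, |Z₁| = 824 Ω
Branch 2 (−jX_C): Z₂ = −j367 Ω
Parallel: Z = Z₁Z₂/(Z₁+Z₂), |Z| = 355 Ω, ∠Z = -64.8°

-64.8°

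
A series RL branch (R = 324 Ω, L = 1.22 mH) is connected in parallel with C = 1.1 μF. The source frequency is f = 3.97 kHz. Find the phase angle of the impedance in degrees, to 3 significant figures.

-83.6°

ω = 2πf = 24940 rad/s
X_L = ωL = 30.4 Ω
X_C = 1/(ωC) = 36.4 Ω
Branch 1 (R+jX_L): Z₁ = 324 + j30.4 Ω, |Z₁| = 325 Ω
Branch 2 (−jX_C): Z₂ = −j36.4 Ω
Parallel: Z = Z₁Z₂/(Z₁+Z₂), |Z| = 36.6 Ω, ∠Z = -83.6°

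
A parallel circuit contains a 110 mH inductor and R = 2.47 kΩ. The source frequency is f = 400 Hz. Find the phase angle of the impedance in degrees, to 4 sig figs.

ω = 2πf = 2513 rad/s
X_L = ωL = 276.5 Ω
Parallel: admittances add. Y = 1/R + 1/(jωL)
Y = (0.0004049 − j0.003617) S
|Y| = 0.003640 S → |Z| = 1/|Y| = 274.7 Ω, ∠Z = −∠Y = 83.61°

83.61°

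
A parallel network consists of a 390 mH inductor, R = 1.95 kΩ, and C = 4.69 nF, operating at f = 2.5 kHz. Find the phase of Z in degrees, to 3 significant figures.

9.91°

ω = 2πf = 15710 rad/s
X_L = ωL = 6130 Ω
X_C = 1/(ωC) = 13600 Ω
Parallel: admittances add. Y = 1/R + 1/(jωL) + jωC
Y = (0.000513 − j8.96e-05) S
|Y| = 0.000521 S → |Z| = 1/|Y| = 1920 Ω, ∠Z = −∠Y = 9.91°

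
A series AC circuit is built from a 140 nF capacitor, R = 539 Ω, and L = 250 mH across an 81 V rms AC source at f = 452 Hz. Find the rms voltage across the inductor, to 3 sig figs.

ω = 2πf = 2840 rad/s
X_L = ωL = 710 Ω
X_C = 1/(ωC) = 2520 Ω
Net reactance X = X_L − X_C = -1810 Ω
Z = 539 − j1810 Ω
|Z| = √(539² + 1810²) = 1880 Ω
I = V/|Z| = 43.0 mA
V_L = I·|Z_L| = 0.0430 × 710 = 30.5 V

30.5 V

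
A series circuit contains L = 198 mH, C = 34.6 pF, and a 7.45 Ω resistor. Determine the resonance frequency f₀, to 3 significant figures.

ω₀ = 1/√(LC) = 1/√(0.198 × 3.46e-11) = 382100 rad/s
f₀ = ω₀/(2π) = 60.8 kHz

60.8 kHz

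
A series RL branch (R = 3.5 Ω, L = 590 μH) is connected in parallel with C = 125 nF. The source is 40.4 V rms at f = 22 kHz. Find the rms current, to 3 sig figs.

ω = 2πf = 138200 rad/s
X_L = ωL = 81.6 Ω
X_C = 1/(ωC) = 57.9 Ω
Branch 1 (R+jX_L): Z₁ = 3.50 + j81.6 Ω, |Z₁| = 81.6 Ω
Branch 2 (−jX_C): Z₂ = −j57.9 Ω
Parallel: Z = Z₁Z₂/(Z₁+Z₂), |Z| = 197 Ω, ∠Z = -84.1°
I = V/|Z| = 40.4/197 = 205 mA

205 mA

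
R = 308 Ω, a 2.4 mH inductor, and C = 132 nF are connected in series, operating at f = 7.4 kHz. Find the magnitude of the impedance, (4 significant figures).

ω = 2πf = 46500 rad/s
X_L = ωL = 111.6 Ω
X_C = 1/(ωC) = 162.9 Ω
Net reactance X = X_L − X_C = -51.35 Ω
Z = 308.0 − j51.35 Ω
|Z| = √(308.0² + 51.35²) = 312.3 Ω

312.3 Ω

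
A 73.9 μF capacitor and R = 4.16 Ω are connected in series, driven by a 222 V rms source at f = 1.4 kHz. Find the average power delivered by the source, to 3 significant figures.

10.4 kW

ω = 2πf = 8796 rad/s
X_C = 1/(ωC) = 1.54 Ω
Z = 4.16 − j1.54 Ω
|Z| = √(4.16² + 1.54²) = 4.44 Ω
∠Z = arctan(-1.54/4.16) = -20.3°
I = V/|Z| = 50.1 A
P = VI cos φ = 222 × 50.1 × cos(-20.3°) = 10.4 kW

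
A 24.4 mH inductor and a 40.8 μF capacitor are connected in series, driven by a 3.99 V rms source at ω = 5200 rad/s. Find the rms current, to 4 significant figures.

32.66 mA

X_L = ωL = 126.9 Ω
X_C = 1/(ωC) = 4.713 Ω
Net reactance X = X_L − X_C = 122.2 Ω
Z = j122.2 Ω
|Z| = √(0² + 122.2²) = 122.2 Ω
I = V/|Z| = 3.99/122.2 = 32.66 mA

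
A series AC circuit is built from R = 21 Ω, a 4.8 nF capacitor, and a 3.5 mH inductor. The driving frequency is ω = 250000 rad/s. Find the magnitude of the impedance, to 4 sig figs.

46.66 Ω

X_L = ωL = 875.0 Ω
X_C = 1/(ωC) = 833.3 Ω
Net reactance X = X_L − X_C = 41.67 Ω
Z = 21.00 + j41.67 Ω
|Z| = √(21.00² + 41.67²) = 46.66 Ω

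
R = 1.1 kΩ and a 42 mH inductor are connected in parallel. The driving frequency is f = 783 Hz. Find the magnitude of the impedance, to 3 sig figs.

ω = 2πf = 4920 rad/s
X_L = ωL = 207 Ω
Parallel: admittances add. Y = 1/R + 1/(jωL)
Y = (0.000909 − j0.00484) S
|Y| = 0.00492 S → |Z| = 1/|Y| = 203 Ω, ∠Z = −∠Y = 79.4°

203 Ω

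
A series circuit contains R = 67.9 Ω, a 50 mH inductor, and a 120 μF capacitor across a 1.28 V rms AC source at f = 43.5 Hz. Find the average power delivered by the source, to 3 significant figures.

22.7 mW

ω = 2πf = 273.3 rad/s
X_L = ωL = 13.7 Ω
X_C = 1/(ωC) = 30.5 Ω
Net reactance X = X_L − X_C = -16.8 Ω
Z = 67.9 − j16.8 Ω
|Z| = √(67.9² + 16.8²) = 70.0 Ω
∠Z = arctan(-16.8/67.9) = -13.9°
I = V/|Z| = 18.3 mA
P = VI cos φ = 1.28 × 0.0183 × cos(-13.9°) = 22.7 mW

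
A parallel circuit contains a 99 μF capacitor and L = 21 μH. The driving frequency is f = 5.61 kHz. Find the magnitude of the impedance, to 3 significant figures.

ω = 2πf = 35250 rad/s
X_L = ωL = 0.740 Ω
X_C = 1/(ωC) = 0.287 Ω
Parallel: admittances add. Y = 1/(jωL) + jωC
Y = (0 + j2.14) S
|Y| = 2.14 S → |Z| = 1/|Y| = 0.468 Ω, ∠Z = −∠Y = -90.0°

0.468 Ω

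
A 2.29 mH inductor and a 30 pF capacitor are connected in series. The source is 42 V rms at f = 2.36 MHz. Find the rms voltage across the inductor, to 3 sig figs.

ω = 2πf = 1.483e+07 rad/s
X_L = ωL = 34000 Ω
X_C = 1/(ωC) = 2250 Ω
Net reactance X = X_L − X_C = 31700 Ω
Z = j31700 Ω
|Z| = √(0² + 31700²) = 31700 Ω
I = V/|Z| = 1.32 mA
V_L = I·|Z_L| = 0.00132 × 34000 = 45.0 V

45.0 V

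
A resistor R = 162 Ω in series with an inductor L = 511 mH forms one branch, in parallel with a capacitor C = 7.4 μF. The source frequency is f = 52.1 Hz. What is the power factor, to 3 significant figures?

0.976

ω = 2πf = 327.4 rad/s
X_L = ωL = 167 Ω
X_C = 1/(ωC) = 413 Ω
Branch 1 (R+jX_L): Z₁ = 162 + j167 Ω, |Z₁| = 233 Ω
Branch 2 (−jX_C): Z₂ = −j413 Ω
Parallel: Z = Z₁Z₂/(Z₁+Z₂), |Z| = 327 Ω, ∠Z = 12.5°
cos φ = cos(12.5°) = 0.976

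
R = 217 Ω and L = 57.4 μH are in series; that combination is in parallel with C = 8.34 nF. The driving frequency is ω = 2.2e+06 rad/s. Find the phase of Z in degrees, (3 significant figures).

-78.1°

X_L = ωL = 126 Ω
X_C = 1/(ωC) = 54.5 Ω
Branch 1 (R+jX_L): Z₁ = 217 + j126 Ω, |Z₁| = 251 Ω
Branch 2 (−jX_C): Z₂ = −j54.5 Ω
Parallel: Z = Z₁Z₂/(Z₁+Z₂), |Z| = 59.9 Ω, ∠Z = -78.1°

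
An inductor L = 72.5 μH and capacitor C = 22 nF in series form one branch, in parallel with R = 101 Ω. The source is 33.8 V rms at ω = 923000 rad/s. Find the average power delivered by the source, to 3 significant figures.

11.3 W

X_L = ωL = 66.9 Ω
X_C = 1/(ωC) = 49.2 Ω
Branch 1: Z₁ = R = 101 Ω
Branch 2 (series LC): Z₂ = j(X_L − X_C) = j17.7 Ω
Parallel: Z = Z₁Z₂/(Z₁+Z₂), |Z| = 17.4 Ω, ∠Z = 80.1°
I = V/|Z| = 1.94 A
P = VI cos φ = 33.8 × 1.94 × cos(80.1°) = 11.3 W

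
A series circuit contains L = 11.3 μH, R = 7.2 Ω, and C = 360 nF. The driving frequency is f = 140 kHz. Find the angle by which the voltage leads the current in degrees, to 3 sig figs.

43.3°

ω = 2πf = 879600 rad/s
X_L = ωL = 9.94 Ω
X_C = 1/(ωC) = 3.16 Ω
Net reactance X = X_L − X_C = 6.78 Ω
Z = 7.20 + j6.78 Ω
|Z| = √(7.20² + 6.78²) = 9.89 Ω
∠Z = arctan(6.78/7.20) = 43.3°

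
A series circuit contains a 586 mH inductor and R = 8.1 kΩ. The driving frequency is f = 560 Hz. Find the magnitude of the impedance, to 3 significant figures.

8360 Ω

ω = 2πf = 3519 rad/s
X_L = ωL = 2060 Ω
Z = 8100 + j2060 Ω
|Z| = √(8100² + 2060²) = 8360 Ω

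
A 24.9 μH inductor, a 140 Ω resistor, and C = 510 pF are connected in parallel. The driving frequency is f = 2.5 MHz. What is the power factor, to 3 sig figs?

ω = 2πf = 1.571e+07 rad/s
X_L = ωL = 391 Ω
X_C = 1/(ωC) = 125 Ω
Parallel: admittances add. Y = 1/R + 1/(jωL) + jωC
Y = (0.00714 + j0.00545) S
|Y| = 0.00899 S → |Z| = 1/|Y| = 111 Ω, ∠Z = −∠Y = -37.4°
cos φ = cos(-37.4°) = 0.795

0.795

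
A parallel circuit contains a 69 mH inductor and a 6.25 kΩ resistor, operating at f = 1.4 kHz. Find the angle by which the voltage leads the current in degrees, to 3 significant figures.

ω = 2πf = 8796 rad/s
X_L = ωL = 607 Ω
Parallel: admittances add. Y = 1/R + 1/(jωL)
Y = (0.000160 − j0.00165) S
|Y| = 0.00166 S → |Z| = 1/|Y| = 604 Ω, ∠Z = −∠Y = 84.5°

84.5°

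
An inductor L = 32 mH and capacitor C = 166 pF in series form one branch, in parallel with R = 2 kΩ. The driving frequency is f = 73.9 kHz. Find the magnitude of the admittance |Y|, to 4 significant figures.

ω = 2πf = 464300 rad/s
X_L = ωL = 14860 Ω
X_C = 1/(ωC) = 12970 Ω
Branch 1: Z₁ = R = 2000 Ω
Branch 2 (series LC): Z₂ = j(X_L − X_C) = j1885 Ω
Parallel: Z = Z₁Z₂/(Z₁+Z₂), |Z| = 1372 Ω, ∠Z = 46.70°
|Y| = 1/|Z| = 729.1 μS

729.1 μS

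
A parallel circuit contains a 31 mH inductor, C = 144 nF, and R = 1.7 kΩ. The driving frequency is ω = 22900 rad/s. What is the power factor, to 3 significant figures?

0.297

X_L = ωL = 710 Ω
X_C = 1/(ωC) = 303 Ω
Parallel: admittances add. Y = 1/R + 1/(jωL) + jωC
Y = (0.000588 + j0.00189) S
|Y| = 0.00198 S → |Z| = 1/|Y| = 505 Ω, ∠Z = −∠Y = -72.7°
cos φ = cos(-72.7°) = 0.297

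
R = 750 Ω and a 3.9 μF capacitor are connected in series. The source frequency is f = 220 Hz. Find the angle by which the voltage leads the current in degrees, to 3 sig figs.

ω = 2πf = 1382 rad/s
X_C = 1/(ωC) = 185 Ω
Z = 750 − j185 Ω
|Z| = √(750² + 185²) = 773 Ω
∠Z = arctan(-185/750) = -13.9°

-13.9°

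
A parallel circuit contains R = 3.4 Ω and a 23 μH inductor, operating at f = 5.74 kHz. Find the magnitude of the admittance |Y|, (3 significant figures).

ω = 2πf = 36070 rad/s
X_L = ωL = 0.830 Ω
Parallel: admittances add. Y = 1/R + 1/(jωL)
Y = (0.294 − j1.21) S
|Y| = 1.24 S → |Z| = 1/|Y| = 0.806 Ω, ∠Z = −∠Y = 76.3°

1.24 S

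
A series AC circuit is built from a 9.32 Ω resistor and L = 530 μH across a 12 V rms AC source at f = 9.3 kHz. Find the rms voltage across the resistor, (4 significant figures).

3.458 V

ω = 2πf = 58430 rad/s
X_L = ωL = 30.97 Ω
Z = 9.320 + j30.97 Ω
|Z| = √(9.320² + 30.97²) = 32.34 Ω
I = V/|Z| = 371.0 mA
V_R = I·|Z_R| = 0.3710 × 9.320 = 3.458 V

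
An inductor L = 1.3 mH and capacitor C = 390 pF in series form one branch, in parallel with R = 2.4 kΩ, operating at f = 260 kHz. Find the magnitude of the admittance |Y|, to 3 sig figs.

1.85 mS

ω = 2πf = 1.634e+06 rad/s
X_L = ωL = 2120 Ω
X_C = 1/(ωC) = 1570 Ω
Branch 1: Z₁ = R = 2400 Ω
Branch 2 (series LC): Z₂ = j(X_L − X_C) = j554 Ω
Parallel: Z = Z₁Z₂/(Z₁+Z₂), |Z| = 540 Ω, ∠Z = 77.0°
|Y| = 1/|Z| = 1.85 mS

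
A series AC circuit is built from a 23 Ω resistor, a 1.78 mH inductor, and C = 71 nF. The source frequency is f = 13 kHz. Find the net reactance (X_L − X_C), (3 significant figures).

ω = 2πf = 81680 rad/s
X_L = ωL = 145 Ω
X_C = 1/(ωC) = 172 Ω
X = 145 − 172 = -27.0 Ω

-27.0 Ω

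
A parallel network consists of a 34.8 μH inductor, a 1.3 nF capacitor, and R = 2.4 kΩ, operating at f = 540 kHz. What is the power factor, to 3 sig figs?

0.102

ω = 2πf = 3.393e+06 rad/s
X_L = ωL = 118 Ω
X_C = 1/(ωC) = 227 Ω
Parallel: admittances add. Y = 1/R + 1/(jωL) + jωC
Y = (0.000417 − j0.00406) S
|Y| = 0.00408 S → |Z| = 1/|Y| = 245 Ω, ∠Z = −∠Y = 84.1°
cos φ = cos(84.1°) = 0.102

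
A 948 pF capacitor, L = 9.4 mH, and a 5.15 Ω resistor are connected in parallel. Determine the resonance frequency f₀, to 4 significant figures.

ω₀ = 1/√(LC) = 1/√(0.0094 × 9.48e-10) = 335000 rad/s
f₀ = ω₀/(2π) = 53.32 kHz

53.32 kHz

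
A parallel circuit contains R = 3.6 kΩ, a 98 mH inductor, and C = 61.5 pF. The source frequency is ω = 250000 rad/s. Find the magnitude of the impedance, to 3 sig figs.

X_L = ωL = 24500 Ω
X_C = 1/(ωC) = 65000 Ω
Parallel: admittances add. Y = 1/R + 1/(jωL) + jωC
Y = (0.000278 − j2.54e-05) S
|Y| = 0.000279 S → |Z| = 1/|Y| = 3580 Ω, ∠Z = −∠Y = 5.23°

3580 Ω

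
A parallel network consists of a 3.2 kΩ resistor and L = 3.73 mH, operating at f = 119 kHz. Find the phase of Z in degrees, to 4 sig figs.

ω = 2πf = 747700 rad/s
X_L = ωL = 2789 Ω
Parallel: admittances add. Y = 1/R + 1/(jωL)
Y = (0.0003125 − j0.0003586) S
|Y| = 0.0004756 S → |Z| = 1/|Y| = 2102 Ω, ∠Z = −∠Y = 48.93°

48.93°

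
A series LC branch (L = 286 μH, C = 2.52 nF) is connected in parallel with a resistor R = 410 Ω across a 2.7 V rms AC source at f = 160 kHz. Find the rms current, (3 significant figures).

ω = 2πf = 1.005e+06 rad/s
X_L = ωL = 288 Ω
X_C = 1/(ωC) = 395 Ω
Branch 1: Z₁ = R = 410 Ω
Branch 2 (series LC): Z₂ = j(X_L − X_C) = −j107 Ω
Parallel: Z = Z₁Z₂/(Z₁+Z₂), |Z| = 104 Ω, ∠Z = -75.3°
I = V/|Z| = 2.7/104 = 26.0 mA

26.0 mA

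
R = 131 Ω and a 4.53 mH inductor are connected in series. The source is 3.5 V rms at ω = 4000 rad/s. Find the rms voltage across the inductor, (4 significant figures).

0.4796 V

X_L = ωL = 18.12 Ω
Z = 131.0 + j18.12 Ω
|Z| = √(131.0² + 18.12²) = 132.2 Ω
I = V/|Z| = 26.47 mA
V_L = I·|Z_L| = 0.02647 × 18.12 = 0.4796 V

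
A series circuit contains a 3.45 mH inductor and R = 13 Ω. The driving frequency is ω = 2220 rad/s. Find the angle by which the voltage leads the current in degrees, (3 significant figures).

30.5°

X_L = ωL = 7.66 Ω
Z = 13.0 + j7.66 Ω
|Z| = √(13.0² + 7.66²) = 15.1 Ω
∠Z = arctan(7.66/13.0) = 30.5°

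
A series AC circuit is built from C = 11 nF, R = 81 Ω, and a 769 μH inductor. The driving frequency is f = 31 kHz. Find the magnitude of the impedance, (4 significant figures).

ω = 2πf = 194800 rad/s
X_L = ωL = 149.8 Ω
X_C = 1/(ωC) = 466.7 Ω
Net reactance X = X_L − X_C = -316.9 Ω
Z = 81.00 − j316.9 Ω
|Z| = √(81.00² + 316.9²) = 327.1 Ω

327.1 Ω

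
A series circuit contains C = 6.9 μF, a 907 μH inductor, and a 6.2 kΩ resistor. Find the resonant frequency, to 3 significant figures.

ω₀ = 1/√(LC) = 1/√(0.000907 × 6.9e-06) = 12640 rad/s
f₀ = ω₀/(2π) = 2.01 kHz

2.01 kHz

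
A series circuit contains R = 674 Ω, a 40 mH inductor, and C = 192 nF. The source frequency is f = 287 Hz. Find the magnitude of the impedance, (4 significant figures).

ω = 2πf = 1803 rad/s
X_L = ωL = 72.13 Ω
X_C = 1/(ωC) = 2888 Ω
Net reactance X = X_L − X_C = -2816 Ω
Z = 674.0 − j2816 Ω
|Z| = √(674.0² + 2816²) = 2896 Ω

2896 Ω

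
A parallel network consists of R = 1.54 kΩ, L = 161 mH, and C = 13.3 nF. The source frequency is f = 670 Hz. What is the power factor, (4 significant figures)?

0.4160

ω = 2πf = 4210 rad/s
X_L = ωL = 677.8 Ω
X_C = 1/(ωC) = 17860 Ω
Parallel: admittances add. Y = 1/R + 1/(jωL) + jωC
Y = (0.0006494 − j0.001419) S
|Y| = 0.001561 S → |Z| = 1/|Y| = 640.6 Ω, ∠Z = −∠Y = 65.42°
cos φ = cos(65.42°) = 0.4160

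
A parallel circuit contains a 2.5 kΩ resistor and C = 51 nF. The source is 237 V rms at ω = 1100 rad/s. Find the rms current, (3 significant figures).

X_C = 1/(ωC) = 17800 Ω
Parallel: admittances add. Y = 1/R + jωC
Y = (0.000400 + j5.61e-05) S
|Y| = 0.000404 S → |Z| = 1/|Y| = 2480 Ω, ∠Z = −∠Y = -7.98°
I = V/|Z| = 237/2480 = 95.7 mA

95.7 mA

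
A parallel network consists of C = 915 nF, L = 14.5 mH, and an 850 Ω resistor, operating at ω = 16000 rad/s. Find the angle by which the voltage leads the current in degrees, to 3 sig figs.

X_L = ωL = 232 Ω
X_C = 1/(ωC) = 68.3 Ω
Parallel: admittances add. Y = 1/R + 1/(jωL) + jωC
Y = (0.00118 + j0.0103) S
|Y| = 0.0104 S → |Z| = 1/|Y| = 96.2 Ω, ∠Z = −∠Y = -83.5°

-83.5°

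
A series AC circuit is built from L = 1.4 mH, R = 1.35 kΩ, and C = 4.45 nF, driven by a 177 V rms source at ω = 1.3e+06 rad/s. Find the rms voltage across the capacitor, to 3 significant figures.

X_L = ωL = 1820 Ω
X_C = 1/(ωC) = 173 Ω
Net reactance X = X_L − X_C = 1650 Ω
Z = 1350 + j1650 Ω
|Z| = √(1350² + 1650²) = 2130 Ω
I = V/|Z| = 83.1 mA
V_C = I·|Z_C| = 0.0831 × 173 = 14.4 V

14.4 V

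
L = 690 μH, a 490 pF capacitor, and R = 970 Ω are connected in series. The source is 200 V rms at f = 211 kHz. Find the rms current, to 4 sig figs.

173.4 mA

ω = 2πf = 1.326e+06 rad/s
X_L = ωL = 914.8 Ω
X_C = 1/(ωC) = 1539 Ω
Net reactance X = X_L − X_C = -624.6 Ω
Z = 970.0 − j624.6 Ω
|Z| = √(970.0² + 624.6²) = 1154 Ω
I = V/|Z| = 200/1154 = 173.4 mA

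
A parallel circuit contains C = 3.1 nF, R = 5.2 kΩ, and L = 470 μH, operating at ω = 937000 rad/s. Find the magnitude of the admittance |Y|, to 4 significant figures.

662.5 μS

X_L = ωL = 440.4 Ω
X_C = 1/(ωC) = 344.3 Ω
Parallel: admittances add. Y = 1/R + 1/(jωL) + jωC
Y = (0.0001923 + j0.0006340) S
|Y| = 0.0006625 S → |Z| = 1/|Y| = 1509 Ω, ∠Z = −∠Y = -73.13°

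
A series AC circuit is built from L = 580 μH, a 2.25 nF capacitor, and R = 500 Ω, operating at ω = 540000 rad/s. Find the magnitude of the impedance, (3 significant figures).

X_L = ωL = 313 Ω
X_C = 1/(ωC) = 823 Ω
Net reactance X = X_L − X_C = -510 Ω
Z = 500 − j510 Ω
|Z| = √(500² + 510²) = 714 Ω

714 Ω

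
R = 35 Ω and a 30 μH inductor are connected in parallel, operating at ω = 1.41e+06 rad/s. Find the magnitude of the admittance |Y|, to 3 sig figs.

37.1 mS

X_L = ωL = 42.3 Ω
Parallel: admittances add. Y = 1/R + 1/(jωL)
Y = (0.0286 − j0.0236) S
|Y| = 0.0371 S → |Z| = 1/|Y| = 27.0 Ω, ∠Z = −∠Y = 39.6°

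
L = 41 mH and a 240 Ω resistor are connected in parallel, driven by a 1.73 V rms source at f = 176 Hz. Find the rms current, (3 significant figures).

ω = 2πf = 1106 rad/s
X_L = ωL = 45.3 Ω
Parallel: admittances add. Y = 1/R + 1/(jωL)
Y = (0.00417 − j0.0221) S
|Y| = 0.0224 S → |Z| = 1/|Y| = 44.6 Ω, ∠Z = −∠Y = 79.3°
I = V/|Z| = 1.73/44.6 = 38.8 mA

38.8 mA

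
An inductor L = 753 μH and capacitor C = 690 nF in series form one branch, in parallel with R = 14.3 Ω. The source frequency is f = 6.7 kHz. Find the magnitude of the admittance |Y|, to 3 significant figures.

373 mS

ω = 2πf = 42100 rad/s
X_L = ωL = 31.7 Ω
X_C = 1/(ωC) = 34.4 Ω
Branch 1: Z₁ = R = 14.3 Ω
Branch 2 (series LC): Z₂ = j(X_L − X_C) = −j2.73 Ω
Parallel: Z = Z₁Z₂/(Z₁+Z₂), |Z| = 2.68 Ω, ∠Z = -79.2°
|Y| = 1/|Z| = 373 mS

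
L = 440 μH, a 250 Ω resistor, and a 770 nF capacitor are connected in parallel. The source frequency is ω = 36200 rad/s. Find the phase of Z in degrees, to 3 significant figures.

83.5°

X_L = ωL = 15.9 Ω
X_C = 1/(ωC) = 35.9 Ω
Parallel: admittances add. Y = 1/R + 1/(jωL) + jωC
Y = (0.00400 − j0.0349) S
|Y| = 0.0351 S → |Z| = 1/|Y| = 28.5 Ω, ∠Z = −∠Y = 83.5°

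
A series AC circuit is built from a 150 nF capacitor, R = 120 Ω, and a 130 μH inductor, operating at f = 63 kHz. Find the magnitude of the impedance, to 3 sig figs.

125 Ω

ω = 2πf = 395800 rad/s
X_L = ωL = 51.5 Ω
X_C = 1/(ωC) = 16.8 Ω
Net reactance X = X_L − X_C = 34.6 Ω
Z = 120 + j34.6 Ω
|Z| = √(120² + 34.6²) = 125 Ω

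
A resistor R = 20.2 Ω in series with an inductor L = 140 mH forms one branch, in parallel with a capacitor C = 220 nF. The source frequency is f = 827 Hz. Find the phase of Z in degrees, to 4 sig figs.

ω = 2πf = 5196 rad/s
X_L = ωL = 727.5 Ω
X_C = 1/(ωC) = 874.8 Ω
Branch 1 (R+jX_L): Z₁ = 20.20 + j727.5 Ω, |Z₁| = 727.7 Ω
Branch 2 (−jX_C): Z₂ = −j874.8 Ω
Parallel: Z = Z₁Z₂/(Z₁+Z₂), |Z| = 4282 Ω, ∠Z = 80.60°

80.60°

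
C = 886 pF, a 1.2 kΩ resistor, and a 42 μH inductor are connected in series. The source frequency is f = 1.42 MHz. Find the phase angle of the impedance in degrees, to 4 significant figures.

11.69°

ω = 2πf = 8.922e+06 rad/s
X_L = ωL = 374.7 Ω
X_C = 1/(ωC) = 126.5 Ω
Net reactance X = X_L − X_C = 248.2 Ω
Z = 1200 + j248.2 Ω
|Z| = √(1200² + 248.2²) = 1225 Ω
∠Z = arctan(248.2/1200) = 11.69°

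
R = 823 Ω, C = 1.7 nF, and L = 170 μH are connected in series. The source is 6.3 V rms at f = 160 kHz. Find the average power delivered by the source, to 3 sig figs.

38.5 mW

ω = 2πf = 1.005e+06 rad/s
X_L = ωL = 171 Ω
X_C = 1/(ωC) = 585 Ω
Net reactance X = X_L − X_C = -414 Ω
Z = 823 − j414 Ω
|Z| = √(823² + 414²) = 921 Ω
∠Z = arctan(-414/823) = -26.7°
I = V/|Z| = 6.84 mA
P = VI cos φ = 6.3 × 0.00684 × cos(-26.7°) = 38.5 mW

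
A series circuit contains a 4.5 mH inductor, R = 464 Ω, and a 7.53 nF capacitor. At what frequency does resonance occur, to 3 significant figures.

ω₀ = 1/√(LC) = 1/√(0.0045 × 7.53e-09) = 171800 rad/s
f₀ = ω₀/(2π) = 27.3 kHz

27.3 kHz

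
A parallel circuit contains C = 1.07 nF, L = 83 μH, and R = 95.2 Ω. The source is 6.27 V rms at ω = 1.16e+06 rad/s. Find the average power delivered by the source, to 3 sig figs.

413 mW

X_L = ωL = 96.3 Ω
X_C = 1/(ωC) = 806 Ω
Parallel: admittances add. Y = 1/R + 1/(jωL) + jωC
Y = (0.0105 − j0.00915) S
|Y| = 0.0139 S → |Z| = 1/|Y| = 71.8 Ω, ∠Z = −∠Y = 41.0°
I = V/|Z| = 87.3 mA
P = VI cos φ = 6.27 × 0.0873 × cos(41.0°) = 413 mW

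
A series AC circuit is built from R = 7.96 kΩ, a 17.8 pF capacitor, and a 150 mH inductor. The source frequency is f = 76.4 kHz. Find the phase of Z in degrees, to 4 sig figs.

ω = 2πf = 480000 rad/s
X_L = ωL = 72010 Ω
X_C = 1/(ωC) = 117000 Ω
Net reactance X = X_L − X_C = -45030 Ω
Z = 7960 − j45030 Ω
|Z| = √(7960² + 45030²) = 45730 Ω
∠Z = arctan(-45030/7960) = -79.97°

-79.97°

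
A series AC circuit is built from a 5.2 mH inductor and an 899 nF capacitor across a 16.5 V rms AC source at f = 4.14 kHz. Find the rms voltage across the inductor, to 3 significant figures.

ω = 2πf = 26010 rad/s
X_L = ωL = 135 Ω
X_C = 1/(ωC) = 42.8 Ω
Net reactance X = X_L − X_C = 92.5 Ω
Z = j92.5 Ω
|Z| = √(0² + 92.5²) = 92.5 Ω
I = V/|Z| = 178 mA
V_L = I·|Z_L| = 0.178 × 135 = 24.1 V

24.1 V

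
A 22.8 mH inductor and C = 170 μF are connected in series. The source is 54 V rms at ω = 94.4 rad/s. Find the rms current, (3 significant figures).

898 mA

X_L = ωL = 2.15 Ω
X_C = 1/(ωC) = 62.3 Ω
Net reactance X = X_L − X_C = -60.2 Ω
Z = − j60.2 Ω
|Z| = √(0² + 60.2²) = 60.2 Ω
I = V/|Z| = 54/60.2 = 898 mA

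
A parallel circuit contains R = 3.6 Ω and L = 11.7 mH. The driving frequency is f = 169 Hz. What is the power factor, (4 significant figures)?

0.9605

ω = 2πf = 1062 rad/s
X_L = ωL = 12.42 Ω
Parallel: admittances add. Y = 1/R + 1/(jωL)
Y = (0.2778 − j0.08049) S
|Y| = 0.2892 S → |Z| = 1/|Y| = 3.458 Ω, ∠Z = −∠Y = 16.16°
cos φ = cos(16.16°) = 0.9605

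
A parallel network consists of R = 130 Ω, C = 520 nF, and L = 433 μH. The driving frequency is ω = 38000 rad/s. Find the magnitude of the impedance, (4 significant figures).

X_L = ωL = 16.45 Ω
X_C = 1/(ωC) = 50.61 Ω
Parallel: admittances add. Y = 1/R + 1/(jωL) + jωC
Y = (0.007692 − j0.04102) S
|Y| = 0.04173 S → |Z| = 1/|Y| = 23.96 Ω, ∠Z = −∠Y = 79.38°

23.96 Ω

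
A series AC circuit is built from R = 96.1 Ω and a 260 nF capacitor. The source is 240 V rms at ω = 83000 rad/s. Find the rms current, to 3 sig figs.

2.25 A

X_C = 1/(ωC) = 46.3 Ω
Z = 96.1 − j46.3 Ω
|Z| = √(96.1² + 46.3²) = 107 Ω
I = V/|Z| = 240/107 = 2.25 A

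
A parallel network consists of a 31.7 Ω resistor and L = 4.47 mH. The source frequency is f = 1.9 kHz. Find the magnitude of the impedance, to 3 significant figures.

ω = 2πf = 11940 rad/s
X_L = ωL = 53.4 Ω
Parallel: admittances add. Y = 1/R + 1/(jωL)
Y = (0.0315 − j0.0187) S
|Y| = 0.0367 S → |Z| = 1/|Y| = 27.3 Ω, ∠Z = −∠Y = 30.7°

27.3 Ω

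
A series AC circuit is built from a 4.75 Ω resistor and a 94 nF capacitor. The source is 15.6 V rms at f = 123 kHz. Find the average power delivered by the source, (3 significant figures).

ω = 2πf = 772800 rad/s
X_C = 1/(ωC) = 13.8 Ω
Z = 4.75 − j13.8 Ω
|Z| = √(4.75² + 13.8²) = 14.6 Ω
∠Z = arctan(-13.8/4.75) = -71.0°
I = V/|Z| = 1.07 A
P = VI cos φ = 15.6 × 1.07 × cos(-71.0°) = 5.45 W

5.45 W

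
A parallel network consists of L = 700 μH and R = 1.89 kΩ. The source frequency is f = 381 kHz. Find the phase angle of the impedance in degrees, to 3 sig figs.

ω = 2πf = 2.394e+06 rad/s
X_L = ωL = 1680 Ω
Parallel: admittances add. Y = 1/R + 1/(jωL)
Y = (0.000529 − j0.000597) S
|Y| = 0.000798 S → |Z| = 1/|Y| = 1250 Ω, ∠Z = −∠Y = 48.4°

48.4°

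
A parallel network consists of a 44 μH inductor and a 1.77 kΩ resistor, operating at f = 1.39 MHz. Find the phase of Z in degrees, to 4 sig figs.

77.75°

ω = 2πf = 8.734e+06 rad/s
X_L = ωL = 384.3 Ω
Parallel: admittances add. Y = 1/R + 1/(jωL)
Y = (0.0005650 − j0.002602) S
|Y| = 0.002663 S → |Z| = 1/|Y| = 375.5 Ω, ∠Z = −∠Y = 77.75°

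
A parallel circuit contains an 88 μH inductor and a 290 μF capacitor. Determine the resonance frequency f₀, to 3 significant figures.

996 Hz

ω₀ = 1/√(LC) = 1/√(8.8e-05 × 0.00029) = 6260 rad/s
f₀ = ω₀/(2π) = 996 Hz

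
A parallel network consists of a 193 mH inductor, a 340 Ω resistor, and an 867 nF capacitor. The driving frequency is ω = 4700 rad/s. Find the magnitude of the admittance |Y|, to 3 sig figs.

4.18 mS

X_L = ωL = 907 Ω
X_C = 1/(ωC) = 245 Ω
Parallel: admittances add. Y = 1/R + 1/(jωL) + jωC
Y = (0.00294 + j0.00297) S
|Y| = 0.00418 S → |Z| = 1/|Y| = 239 Ω, ∠Z = −∠Y = -45.3°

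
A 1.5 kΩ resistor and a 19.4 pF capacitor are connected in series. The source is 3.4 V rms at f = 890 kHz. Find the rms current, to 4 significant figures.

ω = 2πf = 5.592e+06 rad/s
X_C = 1/(ωC) = 9218 Ω
Z = 1500 − j9218 Ω
|Z| = √(1500² + 9218²) = 9339 Ω
I = V/|Z| = 3.4/9339 = 364.1 μA

364.1 μA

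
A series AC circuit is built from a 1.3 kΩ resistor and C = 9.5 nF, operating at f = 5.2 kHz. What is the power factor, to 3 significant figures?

0.374

ω = 2πf = 32670 rad/s
X_C = 1/(ωC) = 3220 Ω
Z = 1300 − j3220 Ω
|Z| = √(1300² + 3220²) = 3470 Ω
∠Z = arctan(-3220/1300) = -68.0°
cos φ = cos(-68.0°) = 0.374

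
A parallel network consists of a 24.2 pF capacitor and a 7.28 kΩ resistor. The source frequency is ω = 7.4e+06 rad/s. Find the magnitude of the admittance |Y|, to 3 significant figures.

X_C = 1/(ωC) = 5580 Ω
Parallel: admittances add. Y = 1/R + jωC
Y = (0.000137 + j0.000179) S
|Y| = 0.000226 S → |Z| = 1/|Y| = 4430 Ω, ∠Z = −∠Y = -52.5°

226 μS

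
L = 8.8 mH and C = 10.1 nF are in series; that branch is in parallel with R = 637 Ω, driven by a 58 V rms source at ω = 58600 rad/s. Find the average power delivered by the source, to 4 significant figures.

X_L = ωL = 515.7 Ω
X_C = 1/(ωC) = 1690 Ω
Branch 1: Z₁ = R = 637.0 Ω
Branch 2 (series LC): Z₂ = j(X_L − X_C) = −j1174 Ω
Parallel: Z = Z₁Z₂/(Z₁+Z₂), |Z| = 559.9 Ω, ∠Z = -28.49°
I = V/|Z| = 103.6 mA
P = VI cos φ = 58 × 0.1036 × cos(-28.49°) = 5.281 W

5.281 W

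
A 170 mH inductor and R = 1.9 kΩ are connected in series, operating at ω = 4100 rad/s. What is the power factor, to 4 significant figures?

X_L = ωL = 697.0 Ω
Z = 1900 + j697.0 Ω
|Z| = √(1900² + 697.0²) = 2024 Ω
∠Z = arctan(697.0/1900) = 20.15°
cos φ = cos(20.15°) = 0.9388

0.9388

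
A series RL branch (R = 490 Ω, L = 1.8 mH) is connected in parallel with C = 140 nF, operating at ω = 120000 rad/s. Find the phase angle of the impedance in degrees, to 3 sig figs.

-83.9°

X_L = ωL = 216 Ω
X_C = 1/(ωC) = 59.5 Ω
Branch 1 (R+jX_L): Z₁ = 490 + j216 Ω, |Z₁| = 535 Ω
Branch 2 (−jX_C): Z₂ = −j59.5 Ω
Parallel: Z = Z₁Z₂/(Z₁+Z₂), |Z| = 62.0 Ω, ∠Z = -83.9°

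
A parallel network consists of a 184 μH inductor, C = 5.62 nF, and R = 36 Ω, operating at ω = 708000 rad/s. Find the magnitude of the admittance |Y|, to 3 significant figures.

X_L = ωL = 130 Ω
X_C = 1/(ωC) = 251 Ω
Parallel: admittances add. Y = 1/R + 1/(jωL) + jωC
Y = (0.0278 − j0.00370) S
|Y| = 0.0280 S → |Z| = 1/|Y| = 35.7 Ω, ∠Z = −∠Y = 7.58°

28.0 mS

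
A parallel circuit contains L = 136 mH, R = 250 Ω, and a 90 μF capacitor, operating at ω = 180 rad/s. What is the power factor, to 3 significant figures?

0.160

X_L = ωL = 24.5 Ω
X_C = 1/(ωC) = 61.7 Ω
Parallel: admittances add. Y = 1/R + 1/(jωL) + jωC
Y = (0.00400 − j0.0246) S
|Y| = 0.0250 S → |Z| = 1/|Y| = 40.0 Ω, ∠Z = −∠Y = 80.8°
cos φ = cos(80.8°) = 0.160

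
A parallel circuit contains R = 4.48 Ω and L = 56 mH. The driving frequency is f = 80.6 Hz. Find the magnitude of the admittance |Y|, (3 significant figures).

ω = 2πf = 506.4 rad/s
X_L = ωL = 28.4 Ω
Parallel: admittances add. Y = 1/R + 1/(jωL)
Y = (0.223 − j0.0353) S
|Y| = 0.226 S → |Z| = 1/|Y| = 4.43 Ω, ∠Z = −∠Y = 8.98°

226 mS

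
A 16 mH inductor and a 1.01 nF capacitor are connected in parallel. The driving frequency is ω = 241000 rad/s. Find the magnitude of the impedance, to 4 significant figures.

X_L = ωL = 3856 Ω
X_C = 1/(ωC) = 4108 Ω
Parallel: admittances add. Y = 1/(jωL) + jωC
Y = (0 − j1.593e-05) S
|Y| = 1.593e-05 S → |Z| = 1/|Y| = 62790 Ω, ∠Z = −∠Y = 90.00°

62790 Ω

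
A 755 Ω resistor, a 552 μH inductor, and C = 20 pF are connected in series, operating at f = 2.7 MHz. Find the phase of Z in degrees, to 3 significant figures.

83.3°

ω = 2πf = 1.696e+07 rad/s
X_L = ωL = 9360 Ω
X_C = 1/(ωC) = 2950 Ω
Net reactance X = X_L − X_C = 6420 Ω
Z = 755 + j6420 Ω
|Z| = √(755² + 6420²) = 6460 Ω
∠Z = arctan(6420/755) = 83.3°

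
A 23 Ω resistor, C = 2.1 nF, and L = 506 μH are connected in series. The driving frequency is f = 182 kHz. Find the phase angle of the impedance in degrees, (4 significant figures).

ω = 2πf = 1.144e+06 rad/s
X_L = ωL = 578.6 Ω
X_C = 1/(ωC) = 416.4 Ω
Net reactance X = X_L − X_C = 162.2 Ω
Z = 23.00 + j162.2 Ω
|Z| = √(23.00² + 162.2²) = 163.8 Ω
∠Z = arctan(162.2/23.00) = 81.93°

81.93°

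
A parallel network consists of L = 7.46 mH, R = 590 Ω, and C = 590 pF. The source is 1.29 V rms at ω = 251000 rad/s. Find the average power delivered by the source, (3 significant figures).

2.82 mW

X_L = ωL = 1870 Ω
X_C = 1/(ωC) = 6750 Ω
Parallel: admittances add. Y = 1/R + 1/(jωL) + jωC
Y = (0.00169 − j0.000386) S
|Y| = 0.00174 S → |Z| = 1/|Y| = 575 Ω, ∠Z = −∠Y = 12.8°
I = V/|Z| = 2.24 mA
P = VI cos φ = 1.29 × 0.00224 × cos(12.8°) = 2.82 mW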